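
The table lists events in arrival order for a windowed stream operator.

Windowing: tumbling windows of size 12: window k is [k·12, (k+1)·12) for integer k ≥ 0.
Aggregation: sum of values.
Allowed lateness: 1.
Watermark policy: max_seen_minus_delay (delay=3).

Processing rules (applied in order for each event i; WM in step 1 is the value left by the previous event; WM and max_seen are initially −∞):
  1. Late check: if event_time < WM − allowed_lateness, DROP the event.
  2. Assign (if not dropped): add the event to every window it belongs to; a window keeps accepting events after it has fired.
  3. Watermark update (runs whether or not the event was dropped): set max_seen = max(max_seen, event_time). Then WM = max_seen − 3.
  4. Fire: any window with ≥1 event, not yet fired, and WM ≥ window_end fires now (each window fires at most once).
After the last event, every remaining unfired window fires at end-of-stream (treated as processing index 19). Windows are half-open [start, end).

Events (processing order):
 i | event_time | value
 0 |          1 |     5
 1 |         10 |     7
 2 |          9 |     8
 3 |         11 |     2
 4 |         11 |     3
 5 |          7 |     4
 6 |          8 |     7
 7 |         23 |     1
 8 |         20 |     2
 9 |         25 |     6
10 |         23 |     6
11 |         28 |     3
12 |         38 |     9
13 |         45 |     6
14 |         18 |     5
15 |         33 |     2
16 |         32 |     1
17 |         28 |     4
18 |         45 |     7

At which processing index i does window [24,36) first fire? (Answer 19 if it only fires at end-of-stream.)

13

i=0 t=1 v=5: → [0,12); WM=-2
i=1 t=10 v=7: → [0,12); WM=7
i=2 t=9 v=8: → [0,12); WM=7
i=3 t=11 v=2: → [0,12); WM=8
i=4 t=11 v=3: → [0,12); WM=8
i=5 t=7 v=4: → [0,12); WM=8
i=6 t=8 v=7: → [0,12); WM=8
i=7 t=23 v=1: → [12,24); WM=20; [0,12) fires=36
i=8 t=20 v=2: → [12,24); WM=20
i=9 t=25 v=6: → [24,36); WM=22
i=10 t=23 v=6: → [12,24); WM=22
i=11 t=28 v=3: → [24,36); WM=25; [12,24) fires=9
i=12 t=38 v=9: → [36,48); WM=35
i=13 t=45 v=6: → [36,48); WM=42; [24,36) fires=9
i=14 t=18 v=5: DROP (t<42-1); WM=42
i=15 t=33 v=2: DROP (t<42-1); WM=42
i=16 t=32 v=1: DROP (t<42-1); WM=42
i=17 t=28 v=4: DROP (t<42-1); WM=42
i=18 t=45 v=7: → [36,48); WM=42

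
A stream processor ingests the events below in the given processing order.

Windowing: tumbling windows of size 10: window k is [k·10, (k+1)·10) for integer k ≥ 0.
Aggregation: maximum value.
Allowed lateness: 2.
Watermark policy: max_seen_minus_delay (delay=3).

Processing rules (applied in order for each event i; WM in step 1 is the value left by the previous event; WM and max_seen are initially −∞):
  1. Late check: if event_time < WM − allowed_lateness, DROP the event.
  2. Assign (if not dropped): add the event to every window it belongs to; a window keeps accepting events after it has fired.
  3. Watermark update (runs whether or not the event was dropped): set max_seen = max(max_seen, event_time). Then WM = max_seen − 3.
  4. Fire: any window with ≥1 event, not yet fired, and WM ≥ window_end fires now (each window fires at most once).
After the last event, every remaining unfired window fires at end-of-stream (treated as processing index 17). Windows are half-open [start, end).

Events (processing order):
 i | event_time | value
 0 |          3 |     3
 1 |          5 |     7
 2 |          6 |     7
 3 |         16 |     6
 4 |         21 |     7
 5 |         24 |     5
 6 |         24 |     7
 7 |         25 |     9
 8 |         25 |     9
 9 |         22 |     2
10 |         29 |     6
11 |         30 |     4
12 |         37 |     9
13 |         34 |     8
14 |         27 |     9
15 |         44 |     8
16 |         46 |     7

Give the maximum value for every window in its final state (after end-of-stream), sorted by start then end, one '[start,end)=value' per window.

[0,10)=7 [10,20)=6 [20,30)=9 [30,40)=9 [40,50)=8

i=0 t=3 v=3: → [0,10); WM=0
i=1 t=5 v=7: → [0,10); WM=2
i=2 t=6 v=7: → [0,10); WM=3
i=3 t=16 v=6: → [10,20); WM=13; [0,10) fires=7
i=4 t=21 v=7: → [20,30); WM=18
i=5 t=24 v=5: → [20,30); WM=21; [10,20) fires=6
i=6 t=24 v=7: → [20,30); WM=21
i=7 t=25 v=9: → [20,30); WM=22
i=8 t=25 v=9: → [20,30); WM=22
i=9 t=22 v=2: → [20,30); WM=22
i=10 t=29 v=6: → [20,30); WM=26
i=11 t=30 v=4: → [30,40); WM=27
i=12 t=37 v=9: → [30,40); WM=34; [20,30) fires=9
i=13 t=34 v=8: → [30,40); WM=34
i=14 t=27 v=9: DROP (t<34-2); WM=34
i=15 t=44 v=8: → [40,50); WM=41; [30,40) fires=9
i=16 t=46 v=7: → [40,50); WM=43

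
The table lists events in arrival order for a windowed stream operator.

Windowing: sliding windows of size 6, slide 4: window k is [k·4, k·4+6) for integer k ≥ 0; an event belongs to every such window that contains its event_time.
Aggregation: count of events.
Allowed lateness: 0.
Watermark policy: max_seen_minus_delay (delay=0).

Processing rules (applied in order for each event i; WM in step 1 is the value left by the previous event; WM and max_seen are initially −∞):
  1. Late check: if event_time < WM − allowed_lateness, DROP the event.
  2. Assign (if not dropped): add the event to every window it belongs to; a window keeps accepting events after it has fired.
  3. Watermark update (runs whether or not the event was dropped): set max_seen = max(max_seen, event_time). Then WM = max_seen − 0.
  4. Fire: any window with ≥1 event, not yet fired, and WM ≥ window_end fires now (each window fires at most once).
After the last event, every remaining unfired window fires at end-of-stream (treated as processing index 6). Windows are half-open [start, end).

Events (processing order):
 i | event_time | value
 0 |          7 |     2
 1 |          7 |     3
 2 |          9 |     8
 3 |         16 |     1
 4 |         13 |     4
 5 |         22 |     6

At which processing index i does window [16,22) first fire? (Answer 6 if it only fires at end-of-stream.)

i=0 t=7 v=2: → [4,10); WM=7
i=1 t=7 v=3: → [4,10); WM=7
i=2 t=9 v=8: → [8,14),[4,10); WM=9
i=3 t=16 v=1: → [16,22),[12,18); WM=16; [4,10) fires=3 [8,14) fires=1
i=4 t=13 v=4: DROP (t<16-0); WM=16
i=5 t=22 v=6: → [20,26); WM=22; [12,18) fires=1 [16,22) fires=1

5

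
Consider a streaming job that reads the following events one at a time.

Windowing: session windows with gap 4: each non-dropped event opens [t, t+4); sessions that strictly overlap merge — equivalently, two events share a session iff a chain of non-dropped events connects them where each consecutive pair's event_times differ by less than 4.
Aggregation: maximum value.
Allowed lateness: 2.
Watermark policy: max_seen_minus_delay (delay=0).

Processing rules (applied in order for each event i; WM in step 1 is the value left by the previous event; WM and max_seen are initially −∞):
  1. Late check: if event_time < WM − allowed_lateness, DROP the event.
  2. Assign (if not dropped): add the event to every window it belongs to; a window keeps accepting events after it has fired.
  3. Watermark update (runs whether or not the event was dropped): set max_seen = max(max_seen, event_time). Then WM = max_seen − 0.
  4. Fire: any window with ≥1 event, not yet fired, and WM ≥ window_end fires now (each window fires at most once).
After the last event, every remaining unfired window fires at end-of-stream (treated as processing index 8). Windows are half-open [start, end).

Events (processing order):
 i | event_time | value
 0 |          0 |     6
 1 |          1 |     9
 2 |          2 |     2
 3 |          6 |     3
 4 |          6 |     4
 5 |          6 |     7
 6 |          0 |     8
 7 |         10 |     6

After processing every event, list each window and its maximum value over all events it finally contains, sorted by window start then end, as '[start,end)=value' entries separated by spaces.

i=0 t=0 v=6: → [0,4); WM=0
i=1 t=1 v=9: → [0,5); WM=1
i=2 t=2 v=2: → [0,6); WM=2
i=3 t=6 v=3: → [6,10); WM=6
i=4 t=6 v=4: → [6,10); WM=6
i=5 t=6 v=7: → [6,10); WM=6
i=6 t=0 v=8: DROP (t<6-2); WM=6
i=7 t=10 v=6: → [10,14); WM=10

[0,6)=9 [6,10)=7 [10,14)=6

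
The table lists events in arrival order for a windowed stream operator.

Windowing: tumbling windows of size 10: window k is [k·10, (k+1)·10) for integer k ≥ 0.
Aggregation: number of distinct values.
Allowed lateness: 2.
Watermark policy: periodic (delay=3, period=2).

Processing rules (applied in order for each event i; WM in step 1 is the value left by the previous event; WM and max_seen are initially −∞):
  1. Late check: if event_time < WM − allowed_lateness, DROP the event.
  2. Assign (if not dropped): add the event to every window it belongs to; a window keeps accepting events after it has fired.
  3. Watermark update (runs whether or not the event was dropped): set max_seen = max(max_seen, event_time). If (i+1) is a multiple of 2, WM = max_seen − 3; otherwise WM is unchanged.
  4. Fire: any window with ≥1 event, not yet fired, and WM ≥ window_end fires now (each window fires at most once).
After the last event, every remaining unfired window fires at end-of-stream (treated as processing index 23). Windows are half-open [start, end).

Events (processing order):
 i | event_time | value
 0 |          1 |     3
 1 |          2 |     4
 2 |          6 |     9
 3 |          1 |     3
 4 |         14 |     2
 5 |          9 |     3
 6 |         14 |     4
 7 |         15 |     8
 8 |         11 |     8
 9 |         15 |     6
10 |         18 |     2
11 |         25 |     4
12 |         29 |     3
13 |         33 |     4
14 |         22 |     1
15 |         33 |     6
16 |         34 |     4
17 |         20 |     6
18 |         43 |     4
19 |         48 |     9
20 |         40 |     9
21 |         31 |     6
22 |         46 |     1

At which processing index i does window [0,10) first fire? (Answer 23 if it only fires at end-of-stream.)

i=0 t=1 v=3: → [0,10); WM=−∞
i=1 t=2 v=4: → [0,10); WM=-1
i=2 t=6 v=9: → [0,10); WM=-1
i=3 t=1 v=3: → [0,10); WM=3
i=4 t=14 v=2: → [10,20); WM=3
i=5 t=9 v=3: → [0,10); WM=11; [0,10) fires=3
i=6 t=14 v=4: → [10,20); WM=11
i=7 t=15 v=8: → [10,20); WM=12
i=8 t=11 v=8: → [10,20); WM=12
i=9 t=15 v=6: → [10,20); WM=12
i=10 t=18 v=2: → [10,20); WM=12
i=11 t=25 v=4: → [20,30); WM=22; [10,20) fires=4
i=12 t=29 v=3: → [20,30); WM=22
i=13 t=33 v=4: → [30,40); WM=30; [20,30) fires=2
i=14 t=22 v=1: DROP (t<30-2); WM=30
i=15 t=33 v=6: → [30,40); WM=30
i=16 t=34 v=4: → [30,40); WM=30
i=17 t=20 v=6: DROP (t<30-2); WM=31
i=18 t=43 v=4: → [40,50); WM=31
i=19 t=48 v=9: → [40,50); WM=45; [30,40) fires=2
i=20 t=40 v=9: DROP (t<45-2); WM=45
i=21 t=31 v=6: DROP (t<45-2); WM=45
i=22 t=46 v=1: → [40,50); WM=45

5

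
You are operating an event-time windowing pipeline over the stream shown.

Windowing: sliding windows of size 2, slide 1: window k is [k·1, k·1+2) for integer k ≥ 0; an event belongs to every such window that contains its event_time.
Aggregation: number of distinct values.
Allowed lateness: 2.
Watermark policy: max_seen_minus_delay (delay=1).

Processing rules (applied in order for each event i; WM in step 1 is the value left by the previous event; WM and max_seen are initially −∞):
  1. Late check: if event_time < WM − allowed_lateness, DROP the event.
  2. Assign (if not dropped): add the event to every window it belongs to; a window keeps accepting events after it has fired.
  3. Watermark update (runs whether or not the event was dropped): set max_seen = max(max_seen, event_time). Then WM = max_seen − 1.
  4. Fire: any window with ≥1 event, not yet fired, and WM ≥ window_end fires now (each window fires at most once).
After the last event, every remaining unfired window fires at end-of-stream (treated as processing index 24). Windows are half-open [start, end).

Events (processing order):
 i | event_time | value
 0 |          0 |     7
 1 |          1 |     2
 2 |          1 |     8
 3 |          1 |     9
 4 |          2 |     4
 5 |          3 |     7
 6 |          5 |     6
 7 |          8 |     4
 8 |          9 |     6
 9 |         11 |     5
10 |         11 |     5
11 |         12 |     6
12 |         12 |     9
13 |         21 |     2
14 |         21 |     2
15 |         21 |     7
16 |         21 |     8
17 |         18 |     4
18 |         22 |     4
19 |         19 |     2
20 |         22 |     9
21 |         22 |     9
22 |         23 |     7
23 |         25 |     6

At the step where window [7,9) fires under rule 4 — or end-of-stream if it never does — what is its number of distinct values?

i=0 t=0 v=7: → [0,2); WM=-1
i=1 t=1 v=2: → [1,3),[0,2); WM=0
i=2 t=1 v=8: → [1,3),[0,2); WM=0
i=3 t=1 v=9: → [1,3),[0,2); WM=0
i=4 t=2 v=4: → [2,4),[1,3); WM=1
i=5 t=3 v=7: → [3,5),[2,4); WM=2; [0,2) fires=4
i=6 t=5 v=6: → [5,7),[4,6); WM=4; [1,3) fires=4 [2,4) fires=2
i=7 t=8 v=4: → [8,10),[7,9); WM=7; [3,5) fires=1 [4,6) fires=1 [5,7) fires=1
i=8 t=9 v=6: → [9,11),[8,10); WM=8
i=9 t=11 v=5: → [11,13),[10,12); WM=10; [7,9) fires=1 [8,10) fires=2
i=10 t=11 v=5: → [11,13),[10,12); WM=10
i=11 t=12 v=6: → [12,14),[11,13); WM=11; [9,11) fires=1
i=12 t=12 v=9: → [12,14),[11,13); WM=11
i=13 t=21 v=2: → [21,23),[20,22); WM=20; [10,12) fires=1 [11,13) fires=3 [12,14) fires=2
i=14 t=21 v=2: → [21,23),[20,22); WM=20
i=15 t=21 v=7: → [21,23),[20,22); WM=20
i=16 t=21 v=8: → [21,23),[20,22); WM=20
i=17 t=18 v=4: → [18,20),[17,19); WM=20; [17,19) fires=1 [18,20) fires=1
i=18 t=22 v=4: → [22,24),[21,23); WM=21
i=19 t=19 v=2: → [19,21),[18,20); WM=21; [19,21) fires=1
i=20 t=22 v=9: → [22,24),[21,23); WM=21
i=21 t=22 v=9: → [22,24),[21,23); WM=21
i=22 t=23 v=7: → [23,25),[22,24); WM=22; [20,22) fires=3
i=23 t=25 v=6: → [25,27),[24,26); WM=24; [21,23) fires=5 [22,24) fires=3

1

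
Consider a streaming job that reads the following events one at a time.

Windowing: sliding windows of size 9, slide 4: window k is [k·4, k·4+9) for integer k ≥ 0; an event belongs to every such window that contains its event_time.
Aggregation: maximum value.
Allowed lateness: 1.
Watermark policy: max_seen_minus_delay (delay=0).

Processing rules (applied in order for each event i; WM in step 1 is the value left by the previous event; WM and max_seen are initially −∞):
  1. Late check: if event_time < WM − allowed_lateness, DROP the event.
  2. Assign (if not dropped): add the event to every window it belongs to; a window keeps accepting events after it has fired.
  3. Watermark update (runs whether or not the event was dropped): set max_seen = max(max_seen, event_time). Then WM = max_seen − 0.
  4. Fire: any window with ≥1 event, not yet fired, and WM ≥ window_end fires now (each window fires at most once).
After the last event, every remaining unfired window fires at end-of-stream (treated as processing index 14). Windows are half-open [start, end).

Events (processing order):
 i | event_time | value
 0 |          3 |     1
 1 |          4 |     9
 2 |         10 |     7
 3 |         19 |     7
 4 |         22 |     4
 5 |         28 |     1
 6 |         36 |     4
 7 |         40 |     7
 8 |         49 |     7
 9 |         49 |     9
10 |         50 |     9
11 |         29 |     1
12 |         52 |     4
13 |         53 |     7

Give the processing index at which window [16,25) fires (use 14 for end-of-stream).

5

i=0 t=3 v=1: → [0,9); WM=3
i=1 t=4 v=9: → [4,13),[0,9); WM=4
i=2 t=10 v=7: → [8,17),[4,13); WM=10; [0,9) fires=9
i=3 t=19 v=7: → [16,25),[12,21); WM=19; [4,13) fires=9 [8,17) fires=7
i=4 t=22 v=4: → [20,29),[16,25); WM=22; [12,21) fires=7
i=5 t=28 v=1: → [28,37),[24,33),[20,29); WM=28; [16,25) fires=7
i=6 t=36 v=4: → [36,45),[32,41),[28,37); WM=36; [20,29) fires=4 [24,33) fires=1
i=7 t=40 v=7: → [40,49),[36,45),[32,41); WM=40; [28,37) fires=4
i=8 t=49 v=7: → [48,57),[44,53); WM=49; [32,41) fires=7 [36,45) fires=7 [40,49) fires=7
i=9 t=49 v=9: → [48,57),[44,53); WM=49
i=10 t=50 v=9: → [48,57),[44,53); WM=50
i=11 t=29 v=1: DROP (t<50-1); WM=50
i=12 t=52 v=4: → [52,61),[48,57),[44,53); WM=52
i=13 t=53 v=7: → [52,61),[48,57); WM=53; [44,53) fires=9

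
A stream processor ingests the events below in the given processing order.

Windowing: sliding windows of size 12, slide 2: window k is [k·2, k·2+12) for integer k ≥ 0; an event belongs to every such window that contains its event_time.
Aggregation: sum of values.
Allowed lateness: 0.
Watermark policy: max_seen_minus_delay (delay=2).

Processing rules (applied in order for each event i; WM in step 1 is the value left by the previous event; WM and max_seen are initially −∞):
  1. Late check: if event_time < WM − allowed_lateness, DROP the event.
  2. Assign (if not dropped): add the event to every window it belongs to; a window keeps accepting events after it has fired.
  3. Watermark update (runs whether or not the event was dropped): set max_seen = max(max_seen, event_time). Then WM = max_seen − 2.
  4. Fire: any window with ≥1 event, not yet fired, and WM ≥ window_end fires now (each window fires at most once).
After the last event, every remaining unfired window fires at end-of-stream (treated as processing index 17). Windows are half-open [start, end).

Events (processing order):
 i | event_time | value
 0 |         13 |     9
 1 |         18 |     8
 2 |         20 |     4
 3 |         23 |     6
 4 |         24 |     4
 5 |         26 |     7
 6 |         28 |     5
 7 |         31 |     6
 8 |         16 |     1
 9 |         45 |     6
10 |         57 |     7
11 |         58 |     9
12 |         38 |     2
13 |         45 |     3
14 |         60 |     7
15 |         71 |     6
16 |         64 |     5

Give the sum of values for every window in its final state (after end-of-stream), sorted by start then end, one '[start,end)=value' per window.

[2,14)=9 [4,16)=9 [6,18)=9 [8,20)=17 [10,22)=21 [12,24)=27 [14,26)=22 [16,28)=29 [18,30)=34 [20,32)=32 [22,34)=28 [24,36)=22 [26,38)=18 [28,40)=11 [30,42)=6 [34,46)=6 [36,48)=6 [38,50)=6 [40,52)=6 [42,54)=6 [44,56)=6 [46,58)=7 [48,60)=16 [50,62)=23 [52,64)=23 [54,66)=23 [56,68)=23 [58,70)=16 [60,72)=13 [62,74)=6 [64,76)=6 [66,78)=6 [68,80)=6 [70,82)=6

i=0 t=13 v=9: → [12,24),[10,22),[8,20),[6,18),[4,16),[2,14); WM=11
i=1 t=18 v=8: → [18,30),[16,28),[14,26),[12,24),[10,22),[8,20); WM=16; [2,14) fires=9 [4,16) fires=9
i=2 t=20 v=4: → [20,32),[18,30),[16,28),[14,26),[12,24),[10,22); WM=18; [6,18) fires=9
i=3 t=23 v=6: → [22,34),[20,32),[18,30),[16,28),[14,26),[12,24); WM=21; [8,20) fires=17
i=4 t=24 v=4: → [24,36),[22,34),[20,32),[18,30),[16,28),[14,26); WM=22; [10,22) fires=21
i=5 t=26 v=7: → [26,38),[24,36),[22,34),[20,32),[18,30),[16,28); WM=24; [12,24) fires=27
i=6 t=28 v=5: → [28,40),[26,38),[24,36),[22,34),[20,32),[18,30); WM=26; [14,26) fires=22
i=7 t=31 v=6: → [30,42),[28,40),[26,38),[24,36),[22,34),[20,32); WM=29; [16,28) fires=29
i=8 t=16 v=1: DROP (t<29-0); WM=29
i=9 t=45 v=6: → [44,56),[42,54),[40,52),[38,50),[36,48),[34,46); WM=43; [18,30) fires=34 [20,32) fires=32 [22,34) fires=28 [24,36) fires=22 [26,38) fires=18 [28,40) fires=11 [30,42) fires=6
i=10 t=57 v=7: → [56,68),[54,66),[52,64),[50,62),[48,60),[46,58); WM=55; [34,46) fires=6 [36,48) fires=6 [38,50) fires=6 [40,52) fires=6 [42,54) fires=6
i=11 t=58 v=9: → [58,70),[56,68),[54,66),[52,64),[50,62),[48,60); WM=56; [44,56) fires=6
i=12 t=38 v=2: DROP (t<56-0); WM=56
i=13 t=45 v=3: DROP (t<56-0); WM=56
i=14 t=60 v=7: → [60,72),[58,70),[56,68),[54,66),[52,64),[50,62); WM=58; [46,58) fires=7
i=15 t=71 v=6: → [70,82),[68,80),[66,78),[64,76),[62,74),[60,72); WM=69; [48,60) fires=16 [50,62) fires=23 [52,64) fires=23 [54,66) fires=23 [56,68) fires=23
i=16 t=64 v=5: DROP (t<69-0); WM=69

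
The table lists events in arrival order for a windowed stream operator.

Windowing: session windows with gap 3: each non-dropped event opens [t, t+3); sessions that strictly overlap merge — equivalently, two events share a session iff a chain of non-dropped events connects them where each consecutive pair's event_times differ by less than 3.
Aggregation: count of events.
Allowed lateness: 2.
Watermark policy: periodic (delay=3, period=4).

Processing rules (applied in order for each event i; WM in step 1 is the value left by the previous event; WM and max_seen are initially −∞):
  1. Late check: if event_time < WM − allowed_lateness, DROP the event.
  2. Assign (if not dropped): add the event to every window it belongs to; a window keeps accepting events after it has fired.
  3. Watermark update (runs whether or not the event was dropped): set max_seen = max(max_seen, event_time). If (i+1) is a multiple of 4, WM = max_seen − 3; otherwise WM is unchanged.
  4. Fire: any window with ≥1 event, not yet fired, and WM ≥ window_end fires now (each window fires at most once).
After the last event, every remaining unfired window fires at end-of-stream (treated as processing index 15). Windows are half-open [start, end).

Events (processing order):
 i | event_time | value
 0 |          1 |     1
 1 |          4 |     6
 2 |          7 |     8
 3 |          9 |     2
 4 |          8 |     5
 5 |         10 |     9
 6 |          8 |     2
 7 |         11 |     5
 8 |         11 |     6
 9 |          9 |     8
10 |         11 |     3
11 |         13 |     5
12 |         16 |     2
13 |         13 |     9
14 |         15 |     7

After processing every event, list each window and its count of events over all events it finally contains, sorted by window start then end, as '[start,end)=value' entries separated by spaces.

i=0 t=1 v=1: → [1,4); WM=−∞
i=1 t=4 v=6: → [4,7); WM=−∞
i=2 t=7 v=8: → [7,10); WM=−∞
i=3 t=9 v=2: → [7,12); WM=6
i=4 t=8 v=5: → [7,12); WM=6
i=5 t=10 v=9: → [7,13); WM=6
i=6 t=8 v=2: → [7,13); WM=6
i=7 t=11 v=5: → [7,14); WM=8
i=8 t=11 v=6: → [7,14); WM=8
i=9 t=9 v=8: → [7,14); WM=8
i=10 t=11 v=3: → [7,14); WM=8
i=11 t=13 v=5: → [7,16); WM=10
i=12 t=16 v=2: → [16,19); WM=10
i=13 t=13 v=9: → [7,16); WM=10
i=14 t=15 v=7: → [7,19); WM=10

[1,4)=1 [4,7)=1 [7,19)=13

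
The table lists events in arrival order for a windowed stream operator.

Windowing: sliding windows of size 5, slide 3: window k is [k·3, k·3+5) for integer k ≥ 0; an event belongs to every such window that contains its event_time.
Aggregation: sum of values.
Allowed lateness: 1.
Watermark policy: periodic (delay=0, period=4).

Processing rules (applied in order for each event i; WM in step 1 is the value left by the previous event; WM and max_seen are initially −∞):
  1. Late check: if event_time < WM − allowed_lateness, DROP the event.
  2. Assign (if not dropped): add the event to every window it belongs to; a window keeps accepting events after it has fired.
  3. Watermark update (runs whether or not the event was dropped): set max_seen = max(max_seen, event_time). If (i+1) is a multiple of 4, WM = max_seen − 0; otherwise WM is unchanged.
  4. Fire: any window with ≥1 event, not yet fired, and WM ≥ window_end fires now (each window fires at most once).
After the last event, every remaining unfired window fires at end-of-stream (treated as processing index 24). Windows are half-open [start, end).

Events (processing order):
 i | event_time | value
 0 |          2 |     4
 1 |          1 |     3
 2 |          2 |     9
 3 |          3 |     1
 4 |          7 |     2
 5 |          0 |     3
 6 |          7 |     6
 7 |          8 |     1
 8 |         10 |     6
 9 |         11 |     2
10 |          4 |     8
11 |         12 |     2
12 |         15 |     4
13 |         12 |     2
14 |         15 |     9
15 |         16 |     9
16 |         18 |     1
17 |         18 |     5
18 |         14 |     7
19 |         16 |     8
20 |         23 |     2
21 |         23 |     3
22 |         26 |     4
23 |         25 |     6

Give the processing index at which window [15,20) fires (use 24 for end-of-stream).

23

i=0 t=2 v=4: → [0,5); WM=−∞
i=1 t=1 v=3: → [0,5); WM=−∞
i=2 t=2 v=9: → [0,5); WM=−∞
i=3 t=3 v=1: → [3,8),[0,5); WM=3
i=4 t=7 v=2: → [6,11),[3,8); WM=3
i=5 t=0 v=3: DROP (t<3-1); WM=3
i=6 t=7 v=6: → [6,11),[3,8); WM=3
i=7 t=8 v=1: → [6,11); WM=8; [0,5) fires=17 [3,8) fires=9
i=8 t=10 v=6: → [9,14),[6,11); WM=8
i=9 t=11 v=2: → [9,14); WM=8
i=10 t=4 v=8: DROP (t<8-1); WM=8
i=11 t=12 v=2: → [12,17),[9,14); WM=12; [6,11) fires=15
i=12 t=15 v=4: → [15,20),[12,17); WM=12
i=13 t=12 v=2: → [12,17),[9,14); WM=12
i=14 t=15 v=9: → [15,20),[12,17); WM=12
i=15 t=16 v=9: → [15,20),[12,17); WM=16; [9,14) fires=12
i=16 t=18 v=1: → [18,23),[15,20); WM=16
i=17 t=18 v=5: → [18,23),[15,20); WM=16
i=18 t=14 v=7: DROP (t<16-1); WM=16
i=19 t=16 v=8: → [15,20),[12,17); WM=18; [12,17) fires=34
i=20 t=23 v=2: → [21,26); WM=18
i=21 t=23 v=3: → [21,26); WM=18
i=22 t=26 v=4: → [24,29); WM=18
i=23 t=25 v=6: → [24,29),[21,26); WM=26; [15,20) fires=36 [18,23) fires=6 [21,26) fires=11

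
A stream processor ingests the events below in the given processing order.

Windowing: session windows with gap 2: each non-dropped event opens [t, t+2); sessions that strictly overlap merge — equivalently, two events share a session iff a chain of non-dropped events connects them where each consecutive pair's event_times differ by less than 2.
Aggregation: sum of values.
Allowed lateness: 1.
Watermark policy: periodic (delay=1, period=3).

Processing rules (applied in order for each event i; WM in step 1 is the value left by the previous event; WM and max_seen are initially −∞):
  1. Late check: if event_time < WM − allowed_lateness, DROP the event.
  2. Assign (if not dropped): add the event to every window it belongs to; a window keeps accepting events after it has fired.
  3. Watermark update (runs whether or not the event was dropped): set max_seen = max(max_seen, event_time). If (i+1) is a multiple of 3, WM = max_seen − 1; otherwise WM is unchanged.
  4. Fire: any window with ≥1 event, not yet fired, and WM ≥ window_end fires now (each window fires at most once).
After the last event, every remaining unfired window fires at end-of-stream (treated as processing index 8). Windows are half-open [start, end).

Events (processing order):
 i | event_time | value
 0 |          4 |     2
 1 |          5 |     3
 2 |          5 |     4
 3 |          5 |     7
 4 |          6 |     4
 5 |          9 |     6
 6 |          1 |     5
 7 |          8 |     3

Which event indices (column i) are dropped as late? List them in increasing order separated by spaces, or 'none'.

6

i=0 t=4 v=2: → [4,6); WM=−∞
i=1 t=5 v=3: → [4,7); WM=−∞
i=2 t=5 v=4: → [4,7); WM=4
i=3 t=5 v=7: → [4,7); WM=4
i=4 t=6 v=4: → [4,8); WM=4
i=5 t=9 v=6: → [9,11); WM=8
i=6 t=1 v=5: DROP (t<8-1); WM=8
i=7 t=8 v=3: → [8,11); WM=8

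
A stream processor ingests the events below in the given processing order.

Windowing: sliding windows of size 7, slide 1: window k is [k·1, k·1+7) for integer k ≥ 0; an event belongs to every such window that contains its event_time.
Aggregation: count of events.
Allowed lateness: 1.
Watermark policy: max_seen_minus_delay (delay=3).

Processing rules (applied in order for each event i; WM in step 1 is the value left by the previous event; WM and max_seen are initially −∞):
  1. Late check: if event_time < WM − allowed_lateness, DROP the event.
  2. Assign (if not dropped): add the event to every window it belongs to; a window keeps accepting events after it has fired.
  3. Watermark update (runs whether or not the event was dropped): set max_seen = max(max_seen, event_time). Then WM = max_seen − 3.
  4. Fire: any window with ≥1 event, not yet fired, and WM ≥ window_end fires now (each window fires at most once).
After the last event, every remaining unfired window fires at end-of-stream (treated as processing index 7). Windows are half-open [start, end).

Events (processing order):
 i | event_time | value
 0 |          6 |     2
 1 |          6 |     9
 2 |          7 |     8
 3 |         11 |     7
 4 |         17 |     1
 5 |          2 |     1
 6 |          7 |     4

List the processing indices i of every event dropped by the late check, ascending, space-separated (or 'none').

i=0 t=6 v=2: → [6,13),[5,12),[4,11),[3,10),[2,9),[1,8),[0,7); WM=3
i=1 t=6 v=9: → [6,13),[5,12),[4,11),[3,10),[2,9),[1,8),[0,7); WM=3
i=2 t=7 v=8: → [7,14),[6,13),[5,12),[4,11),[3,10),[2,9),[1,8); WM=4
i=3 t=11 v=7: → [11,18),[10,17),[9,16),[8,15),[7,14),[6,13),[5,12); WM=8; [0,7) fires=2 [1,8) fires=3
i=4 t=17 v=1: → [17,24),[16,23),[15,22),[14,21),[13,20),[12,19),[11,18); WM=14; [2,9) fires=3 [3,10) fires=3 [4,11) fires=3 [5,12) fires=4 [6,13) fires=4 [7,14) fires=2
i=5 t=2 v=1: DROP (t<14-1); WM=14
i=6 t=7 v=4: DROP (t<14-1); WM=14

5 6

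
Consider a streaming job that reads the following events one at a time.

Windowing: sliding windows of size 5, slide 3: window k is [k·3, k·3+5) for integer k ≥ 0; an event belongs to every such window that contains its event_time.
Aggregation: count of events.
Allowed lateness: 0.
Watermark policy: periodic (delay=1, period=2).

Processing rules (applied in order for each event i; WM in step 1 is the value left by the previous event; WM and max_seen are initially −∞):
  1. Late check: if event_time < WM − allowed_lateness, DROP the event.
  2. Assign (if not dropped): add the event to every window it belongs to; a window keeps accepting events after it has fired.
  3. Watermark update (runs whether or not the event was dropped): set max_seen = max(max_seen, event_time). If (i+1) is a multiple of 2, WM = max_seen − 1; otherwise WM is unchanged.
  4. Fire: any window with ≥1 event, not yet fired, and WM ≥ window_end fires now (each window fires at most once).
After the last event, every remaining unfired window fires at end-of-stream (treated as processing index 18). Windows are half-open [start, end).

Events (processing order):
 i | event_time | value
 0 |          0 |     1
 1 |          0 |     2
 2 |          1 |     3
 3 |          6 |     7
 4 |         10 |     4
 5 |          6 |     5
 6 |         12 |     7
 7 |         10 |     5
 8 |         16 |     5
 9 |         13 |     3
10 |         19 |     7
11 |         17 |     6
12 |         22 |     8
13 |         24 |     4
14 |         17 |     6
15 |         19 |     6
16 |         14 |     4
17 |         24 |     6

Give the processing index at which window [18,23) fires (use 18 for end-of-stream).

13

i=0 t=0 v=1: → [0,5); WM=−∞
i=1 t=0 v=2: → [0,5); WM=-1
i=2 t=1 v=3: → [0,5); WM=-1
i=3 t=6 v=7: → [6,11),[3,8); WM=5; [0,5) fires=3
i=4 t=10 v=4: → [9,14),[6,11); WM=5
i=5 t=6 v=5: → [6,11),[3,8); WM=9; [3,8) fires=2
i=6 t=12 v=7: → [12,17),[9,14); WM=9
i=7 t=10 v=5: → [9,14),[6,11); WM=11; [6,11) fires=4
i=8 t=16 v=5: → [15,20),[12,17); WM=11
i=9 t=13 v=3: → [12,17),[9,14); WM=15; [9,14) fires=4
i=10 t=19 v=7: → [18,23),[15,20); WM=15
i=11 t=17 v=6: → [15,20); WM=18; [12,17) fires=3
i=12 t=22 v=8: → [21,26),[18,23); WM=18
i=13 t=24 v=4: → [24,29),[21,26); WM=23; [15,20) fires=3 [18,23) fires=2
i=14 t=17 v=6: DROP (t<23-0); WM=23
i=15 t=19 v=6: DROP (t<23-0); WM=23
i=16 t=14 v=4: DROP (t<23-0); WM=23
i=17 t=24 v=6: → [24,29),[21,26); WM=23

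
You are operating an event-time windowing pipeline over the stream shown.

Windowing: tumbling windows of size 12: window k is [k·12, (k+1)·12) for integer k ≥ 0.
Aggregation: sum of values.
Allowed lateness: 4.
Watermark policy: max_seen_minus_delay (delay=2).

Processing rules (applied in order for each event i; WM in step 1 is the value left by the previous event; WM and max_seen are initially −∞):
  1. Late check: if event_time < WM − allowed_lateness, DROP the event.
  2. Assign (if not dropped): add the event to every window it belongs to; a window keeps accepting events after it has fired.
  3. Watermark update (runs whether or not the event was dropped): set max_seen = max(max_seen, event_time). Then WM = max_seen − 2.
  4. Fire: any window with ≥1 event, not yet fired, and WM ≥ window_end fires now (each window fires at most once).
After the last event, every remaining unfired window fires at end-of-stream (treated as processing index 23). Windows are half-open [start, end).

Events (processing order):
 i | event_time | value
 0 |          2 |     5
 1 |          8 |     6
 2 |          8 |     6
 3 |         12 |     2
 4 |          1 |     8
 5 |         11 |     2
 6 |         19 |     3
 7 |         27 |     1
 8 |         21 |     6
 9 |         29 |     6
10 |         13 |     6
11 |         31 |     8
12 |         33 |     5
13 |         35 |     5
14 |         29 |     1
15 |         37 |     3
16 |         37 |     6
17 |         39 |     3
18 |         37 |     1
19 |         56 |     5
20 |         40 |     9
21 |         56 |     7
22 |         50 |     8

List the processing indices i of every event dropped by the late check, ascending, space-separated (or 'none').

4 10 20

i=0 t=2 v=5: → [0,12); WM=0
i=1 t=8 v=6: → [0,12); WM=6
i=2 t=8 v=6: → [0,12); WM=6
i=3 t=12 v=2: → [12,24); WM=10
i=4 t=1 v=8: DROP (t<10-4); WM=10
i=5 t=11 v=2: → [0,12); WM=10
i=6 t=19 v=3: → [12,24); WM=17; [0,12) fires=19
i=7 t=27 v=1: → [24,36); WM=25; [12,24) fires=5
i=8 t=21 v=6: → [12,24); WM=25
i=9 t=29 v=6: → [24,36); WM=27
i=10 t=13 v=6: DROP (t<27-4); WM=27
i=11 t=31 v=8: → [24,36); WM=29
i=12 t=33 v=5: → [24,36); WM=31
i=13 t=35 v=5: → [24,36); WM=33
i=14 t=29 v=1: → [24,36); WM=33
i=15 t=37 v=3: → [36,48); WM=35
i=16 t=37 v=6: → [36,48); WM=35
i=17 t=39 v=3: → [36,48); WM=37; [24,36) fires=26
i=18 t=37 v=1: → [36,48); WM=37
i=19 t=56 v=5: → [48,60); WM=54; [36,48) fires=13
i=20 t=40 v=9: DROP (t<54-4); WM=54
i=21 t=56 v=7: → [48,60); WM=54
i=22 t=50 v=8: → [48,60); WM=54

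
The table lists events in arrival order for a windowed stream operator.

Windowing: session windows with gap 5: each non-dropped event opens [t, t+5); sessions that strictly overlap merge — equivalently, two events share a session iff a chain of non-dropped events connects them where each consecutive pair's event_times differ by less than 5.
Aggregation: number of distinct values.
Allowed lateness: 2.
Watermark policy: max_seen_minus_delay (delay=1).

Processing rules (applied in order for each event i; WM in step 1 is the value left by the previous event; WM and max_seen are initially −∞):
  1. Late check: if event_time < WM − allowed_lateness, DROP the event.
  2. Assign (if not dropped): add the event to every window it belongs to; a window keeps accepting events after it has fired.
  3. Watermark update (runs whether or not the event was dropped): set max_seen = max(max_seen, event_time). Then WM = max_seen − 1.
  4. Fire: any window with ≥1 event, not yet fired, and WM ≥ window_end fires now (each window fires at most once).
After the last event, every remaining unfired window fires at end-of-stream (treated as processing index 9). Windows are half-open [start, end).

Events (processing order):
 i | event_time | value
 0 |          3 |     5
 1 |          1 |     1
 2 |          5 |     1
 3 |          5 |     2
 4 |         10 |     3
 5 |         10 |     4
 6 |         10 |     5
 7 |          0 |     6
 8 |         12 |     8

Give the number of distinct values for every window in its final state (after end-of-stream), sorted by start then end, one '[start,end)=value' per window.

[1,10)=3 [10,17)=4

i=0 t=3 v=5: → [3,8); WM=2
i=1 t=1 v=1: → [1,8); WM=2
i=2 t=5 v=1: → [1,10); WM=4
i=3 t=5 v=2: → [1,10); WM=4
i=4 t=10 v=3: → [10,15); WM=9
i=5 t=10 v=4: → [10,15); WM=9
i=6 t=10 v=5: → [10,15); WM=9
i=7 t=0 v=6: DROP (t<9-2); WM=9
i=8 t=12 v=8: → [10,17); WM=11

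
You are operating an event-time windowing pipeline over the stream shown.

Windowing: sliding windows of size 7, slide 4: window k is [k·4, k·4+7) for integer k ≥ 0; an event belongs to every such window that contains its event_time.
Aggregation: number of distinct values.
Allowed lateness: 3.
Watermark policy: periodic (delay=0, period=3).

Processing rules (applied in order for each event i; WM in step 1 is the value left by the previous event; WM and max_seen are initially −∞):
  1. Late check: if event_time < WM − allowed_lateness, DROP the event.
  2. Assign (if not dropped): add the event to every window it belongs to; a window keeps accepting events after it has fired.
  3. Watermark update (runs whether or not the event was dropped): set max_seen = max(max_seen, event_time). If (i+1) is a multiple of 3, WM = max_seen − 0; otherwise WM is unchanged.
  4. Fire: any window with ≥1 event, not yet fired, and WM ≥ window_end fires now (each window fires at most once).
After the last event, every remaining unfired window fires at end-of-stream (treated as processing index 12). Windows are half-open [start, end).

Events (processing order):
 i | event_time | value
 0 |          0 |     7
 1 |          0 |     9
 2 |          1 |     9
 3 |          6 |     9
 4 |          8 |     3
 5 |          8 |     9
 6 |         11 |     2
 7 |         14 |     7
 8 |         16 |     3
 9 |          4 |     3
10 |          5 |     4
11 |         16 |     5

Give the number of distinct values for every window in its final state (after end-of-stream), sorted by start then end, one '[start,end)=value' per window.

[0,7)=2 [4,11)=2 [8,15)=4 [12,19)=3 [16,23)=2

i=0 t=0 v=7: → [0,7); WM=−∞
i=1 t=0 v=9: → [0,7); WM=−∞
i=2 t=1 v=9: → [0,7); WM=1
i=3 t=6 v=9: → [4,11),[0,7); WM=1
i=4 t=8 v=3: → [8,15),[4,11); WM=1
i=5 t=8 v=9: → [8,15),[4,11); WM=8; [0,7) fires=2
i=6 t=11 v=2: → [8,15); WM=8
i=7 t=14 v=7: → [12,19),[8,15); WM=8
i=8 t=16 v=3: → [16,23),[12,19); WM=16; [4,11) fires=2 [8,15) fires=4
i=9 t=4 v=3: DROP (t<16-3); WM=16
i=10 t=5 v=4: DROP (t<16-3); WM=16
i=11 t=16 v=5: → [16,23),[12,19); WM=16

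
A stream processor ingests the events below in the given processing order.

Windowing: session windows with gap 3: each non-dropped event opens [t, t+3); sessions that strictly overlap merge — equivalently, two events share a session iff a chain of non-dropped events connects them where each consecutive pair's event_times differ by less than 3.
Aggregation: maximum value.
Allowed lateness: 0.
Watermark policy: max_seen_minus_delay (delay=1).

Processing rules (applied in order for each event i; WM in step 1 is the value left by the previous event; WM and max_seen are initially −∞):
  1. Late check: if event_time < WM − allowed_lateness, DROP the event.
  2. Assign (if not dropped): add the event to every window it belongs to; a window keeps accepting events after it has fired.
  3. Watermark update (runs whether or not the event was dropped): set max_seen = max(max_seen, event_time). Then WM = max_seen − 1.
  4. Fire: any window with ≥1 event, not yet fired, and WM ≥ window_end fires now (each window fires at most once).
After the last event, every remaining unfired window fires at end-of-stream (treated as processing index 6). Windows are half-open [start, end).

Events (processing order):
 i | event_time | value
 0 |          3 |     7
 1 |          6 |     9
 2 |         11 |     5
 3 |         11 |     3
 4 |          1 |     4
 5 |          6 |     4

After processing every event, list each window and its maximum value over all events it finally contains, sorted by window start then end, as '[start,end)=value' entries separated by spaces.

i=0 t=3 v=7: → [3,6); WM=2
i=1 t=6 v=9: → [6,9); WM=5
i=2 t=11 v=5: → [11,14); WM=10
i=3 t=11 v=3: → [11,14); WM=10
i=4 t=1 v=4: DROP (t<10-0); WM=10
i=5 t=6 v=4: DROP (t<10-0); WM=10

[3,6)=7 [6,9)=9 [11,14)=5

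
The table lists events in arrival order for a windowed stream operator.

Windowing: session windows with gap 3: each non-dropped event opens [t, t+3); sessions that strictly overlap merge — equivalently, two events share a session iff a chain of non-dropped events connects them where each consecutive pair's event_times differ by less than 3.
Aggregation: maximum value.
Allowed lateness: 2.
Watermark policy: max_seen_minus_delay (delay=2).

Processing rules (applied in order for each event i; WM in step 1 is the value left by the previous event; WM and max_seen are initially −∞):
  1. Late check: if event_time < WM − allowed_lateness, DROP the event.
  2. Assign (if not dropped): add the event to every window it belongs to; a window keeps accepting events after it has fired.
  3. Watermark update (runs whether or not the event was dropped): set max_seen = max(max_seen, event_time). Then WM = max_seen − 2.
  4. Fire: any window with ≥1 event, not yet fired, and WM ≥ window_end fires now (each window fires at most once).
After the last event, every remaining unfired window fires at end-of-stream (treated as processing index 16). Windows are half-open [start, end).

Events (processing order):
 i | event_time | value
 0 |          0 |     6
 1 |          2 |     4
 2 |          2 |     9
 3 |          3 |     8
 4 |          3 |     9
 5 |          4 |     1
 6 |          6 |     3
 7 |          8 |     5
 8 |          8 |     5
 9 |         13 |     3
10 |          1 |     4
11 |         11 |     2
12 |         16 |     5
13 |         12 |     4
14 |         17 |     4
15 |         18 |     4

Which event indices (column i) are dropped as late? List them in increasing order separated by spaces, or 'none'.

i=0 t=0 v=6: → [0,3); WM=-2
i=1 t=2 v=4: → [0,5); WM=0
i=2 t=2 v=9: → [0,5); WM=0
i=3 t=3 v=8: → [0,6); WM=1
i=4 t=3 v=9: → [0,6); WM=1
i=5 t=4 v=1: → [0,7); WM=2
i=6 t=6 v=3: → [0,9); WM=4
i=7 t=8 v=5: → [0,11); WM=6
i=8 t=8 v=5: → [0,11); WM=6
i=9 t=13 v=3: → [13,16); WM=11
i=10 t=1 v=4: DROP (t<11-2); WM=11
i=11 t=11 v=2: → [11,16); WM=11
i=12 t=16 v=5: → [16,19); WM=14
i=13 t=12 v=4: → [11,16); WM=14
i=14 t=17 v=4: → [16,20); WM=15
i=15 t=18 v=4: → [16,21); WM=16

10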